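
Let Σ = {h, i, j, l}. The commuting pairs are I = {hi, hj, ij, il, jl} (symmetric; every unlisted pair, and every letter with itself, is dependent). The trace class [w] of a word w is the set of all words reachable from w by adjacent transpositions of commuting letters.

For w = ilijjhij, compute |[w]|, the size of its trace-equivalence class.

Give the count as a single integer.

560

piece 0:i — minimal
piece 1:l — minimal
piece 2:i rests on {0:i}
piece 3:j — minimal
piece 4:j rests on {3:j}
piece 5:h rests on {1:l}
piece 6:i rests on {2:i}
piece 7:j rests on {4:j}
minimal pieces: {0:i, 1:l, 3:j}
ways to finish when only these pieces remain (= sum over removing one remaining piece with nothing left below it):
  1 left: {5}→1  {6}→1  {7}→1
  2 left: {1,5}→1  {2,6}→1  {4,7}→1  {5,6}→2  {5,7}→2  {6,7}→2
  3 left: {0,2,6}→1  {1,5,6}→3  {1,5,7}→3  {2,5,6}→3  {2,6,7}→3  {3,4,7}→1  {4,5,7}→3  {4,6,7}→3  {5,6,7}→6
  4 left: {0,2,5,6}→4  {0,2,6,7}→4  {1,2,5,6}→6  {1,4,5,7}→6  {1,5,6,7}→12  {2,4,6,7}→6  {2,5,6,7}→12  {3,4,5,7}→4  {3,4,6,7}→4  {4,5,6,7}→12
  5 left: {0,1,2,5,6}→10  {0,2,4,6,7}→10  {0,2,5,6,7}→20  {1,2,5,6,7}→30  {1,3,4,5,7}→10  {1,4,5,6,7}→30  {2,3,4,6,7}→10  {2,4,5,6,7}→30  {3,4,5,6,7}→20
  6 left: {0,1,2,5,6,7}→60  {0,2,3,4,6,7}→20  {0,2,4,5,6,7}→60  {1,2,4,5,6,7}→90  {1,3,4,5,6,7}→60  {2,3,4,5,6,7}→60
  placing 0:i first → 210 extensions
  placing 1:l first → 140 extensions
  placing 3:j first → 210 extensions
total linear extensions = 560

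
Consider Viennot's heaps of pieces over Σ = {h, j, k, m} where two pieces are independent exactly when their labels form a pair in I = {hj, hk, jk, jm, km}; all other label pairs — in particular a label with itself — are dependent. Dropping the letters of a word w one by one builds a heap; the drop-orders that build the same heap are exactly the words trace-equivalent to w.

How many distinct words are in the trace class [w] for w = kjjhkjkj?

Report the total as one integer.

280

#0=k has no predecessor
#1=j has no predecessor
#2=j depends on [1:j]
#3=h has no predecessor
#4=k depends on [0:k]
#5=j depends on [2:j]
#6=k depends on [4:k]
#7=j depends on [5:j]
sources: [0:k, 1:j, 3:h]
N(rest) = Σ N(rest − s) over sources s of rest; N(one piece) = 1:
  size 1 → [3]=1  [6]=1  [7]=1
  size 2 → [3,6]=2  [3,7]=2  [4,6]=1  [5,7]=1  [6,7]=2
  size 3 → [0,4,6]=1  [2,5,7]=1  [3,4,6]=3  [3,5,7]=3  [3,6,7]=6  [4,6,7]=3  [5,6,7]=3
  size 4 → [0,3,4,6]=4  [0,4,6,7]=4  [1,2,5,7]=1  [2,3,5,7]=4  [2,5,6,7]=4  [3,4,6,7]=12  [3,5,6,7]=12  [4,5,6,7]=6
  size 5 → [0,3,4,6,7]=20  [0,4,5,6,7]=10  [1,2,3,5,7]=5  [1,2,5,6,7]=5  [2,3,5,6,7]=20  [2,4,5,6,7]=10  [3,4,5,6,7]=30
  size 6 → [0,2,4,5,6,7]=20  [0,3,4,5,6,7]=60  [1,2,3,5,6,7]=30  [1,2,4,5,6,7]=15  [2,3,4,5,6,7]=60
  first=0(k) contributes 105
  first=1(j) contributes 140
  first=3(h) contributes 35
|[w]| = 280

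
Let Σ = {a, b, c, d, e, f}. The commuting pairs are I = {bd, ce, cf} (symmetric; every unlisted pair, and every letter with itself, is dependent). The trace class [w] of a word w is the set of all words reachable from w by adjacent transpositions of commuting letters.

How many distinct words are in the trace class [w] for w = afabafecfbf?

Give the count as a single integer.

4

drop 0:a onto floor
drop 1:f onto {0:a}
drop 2:a onto {1:f}
drop 3:b onto {2:a}
drop 4:a onto {3:b}
drop 5:f onto {4:a}
drop 6:e onto {5:f}
drop 7:c onto {4:a}
drop 8:f onto {6:e}
drop 9:b onto {7:c, 8:f}
drop 10:f onto {9:b}
ground layer = {0:a}
drop-orders for the pieces not yet dropped (sum over which currently-grounded one goes next):
  1 to go: {10} 1
  2 to go: {9,10} 1
  3 to go: {7,9,10} 1  {8,9,10} 1
  4 to go: {6,8,9,10} 1  {7,8,9,10} 2
  5 to go: {5,6,8,9,10} 1  {6,7,8,9,10} 3
  6 to go: {5,6,7,8,9,10} 4
  7 to go: {4,5,6,7,8,9,10} 4
  8 to go: {3,4,5,6,7,8,9,10} 4
  9 to go: {2,3,4,5,6,7,8,9,10} 4
  if 0:a drops first: 4 orders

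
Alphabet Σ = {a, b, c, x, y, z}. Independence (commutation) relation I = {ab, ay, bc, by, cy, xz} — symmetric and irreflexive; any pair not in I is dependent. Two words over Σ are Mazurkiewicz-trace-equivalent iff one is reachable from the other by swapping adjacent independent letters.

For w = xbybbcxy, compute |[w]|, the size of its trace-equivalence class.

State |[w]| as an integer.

20

0(x) covers ∅
1(b) covers 0:x
2(y) covers 0:x
3(b) covers 1:b
4(b) covers 3:b
5(c) covers 0:x
6(x) covers 2:y, 4:b, 5:c
7(y) covers 6:x
floor of heap: 0:x
completions by unplaced set U, small U first (add the entries for U minus each lowest piece of U):
  |U|=1: {7}:1
  |U|=2: {6,7}:1
  |U|=3: {2,6,7}:1  {4,6,7}:1  {5,6,7}:1
  |U|=4: {2,4,6,7}:2  {2,5,6,7}:2  {3,4,6,7}:1  {4,5,6,7}:2
  |U|=5: {1,3,4,6,7}:1  {2,3,4,6,7}:3  {2,4,5,6,7}:6  {3,4,5,6,7}:3
  |U|=6: {1,2,3,4,6,7}:4  {1,3,4,5,6,7}:4  {2,3,4,5,6,7}:12
  start at 0(x): 20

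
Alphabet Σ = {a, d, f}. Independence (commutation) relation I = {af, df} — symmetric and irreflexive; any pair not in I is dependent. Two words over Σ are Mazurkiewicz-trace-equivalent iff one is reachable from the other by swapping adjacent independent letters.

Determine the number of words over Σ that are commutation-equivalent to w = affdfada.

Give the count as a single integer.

56

#0=a has no predecessor
#1=f has no predecessor
#2=f depends on [1:f]
#3=d depends on [0:a]
#4=f depends on [2:f]
#5=a depends on [3:d]
#6=d depends on [5:a]
#7=a depends on [6:d]
sources: [0:a, 1:f]
N(rest) = Σ N(rest − s) over sources s of rest; N(one piece) = 1:
  size 1 → [4]=1  [7]=1
  size 2 → [2,4]=1  [4,7]=2  [6,7]=1
  size 3 → [1,2,4]=1  [2,4,7]=3  [4,6,7]=3  [5,6,7]=1
  size 4 → [1,2,4,7]=4  [2,4,6,7]=6  [3,5,6,7]=1  [4,5,6,7]=4
  size 5 → [0,3,5,6,7]=1  [1,2,4,6,7]=10  [2,4,5,6,7]=10  [3,4,5,6,7]=5
  size 6 → [0,3,4,5,6,7]=6  [1,2,4,5,6,7]=20  [2,3,4,5,6,7]=15
  first=0(a) contributes 35
  first=1(f) contributes 21
|[w]| = 56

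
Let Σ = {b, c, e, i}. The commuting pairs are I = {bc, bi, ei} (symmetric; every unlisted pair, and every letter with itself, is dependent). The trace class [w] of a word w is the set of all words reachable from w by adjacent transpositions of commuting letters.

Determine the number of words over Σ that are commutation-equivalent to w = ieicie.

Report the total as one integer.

6

0(i) covers ∅
1(e) covers ∅
2(i) covers 0:i
3(c) covers 1:e, 2:i
4(i) covers 3:c
5(e) covers 3:c
floor of heap: 0:i, 1:e
completions by unplaced set U, small U first (add the entries for U minus each lowest piece of U):
  |U|=1: {4}:1  {5}:1
  |U|=2: {4,5}:2
  |U|=3: {3,4,5}:2
  |U|=4: {1,3,4,5}:2  {2,3,4,5}:2
  start at 0(i): 4
  start at 1(e): 2
sum over floor = 6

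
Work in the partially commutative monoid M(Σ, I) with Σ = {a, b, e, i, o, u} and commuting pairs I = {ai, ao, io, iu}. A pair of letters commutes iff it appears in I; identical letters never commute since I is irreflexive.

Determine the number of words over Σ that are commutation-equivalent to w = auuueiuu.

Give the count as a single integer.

3

#0=a has no predecessor
#1=u depends on [0:a]
#2=u depends on [1:u]
#3=u depends on [2:u]
#4=e depends on [3:u]
#5=i depends on [4:e]
#6=u depends on [4:e]
#7=u depends on [6:u]
sources: [0:a]
N(rest) = Σ N(rest − s) over sources s of rest; N(one piece) = 1:
  size 1 → [5]=1  [7]=1
  size 2 → [5,7]=2  [6,7]=1
  size 3 → [5,6,7]=3
  size 4 → [4,5,6,7]=3
  size 5 → [3,4,5,6,7]=3
  size 6 → [2,3,4,5,6,7]=3
  first=0(a) contributes 3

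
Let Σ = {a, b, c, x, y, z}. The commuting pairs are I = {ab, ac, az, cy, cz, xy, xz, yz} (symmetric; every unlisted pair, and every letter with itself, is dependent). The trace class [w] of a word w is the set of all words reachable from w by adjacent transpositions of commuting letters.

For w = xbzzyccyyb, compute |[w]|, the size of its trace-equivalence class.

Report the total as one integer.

0(x) covers ∅
1(b) covers 0:x
2(z) covers 1:b
3(z) covers 2:z
4(y) covers 1:b
5(c) covers 1:b
6(c) covers 5:c
7(y) covers 4:y
8(y) covers 7:y
9(b) covers 3:z, 6:c, 8:y
floor of heap: 0:x
completions by unplaced set U, small U first (add the entries for U minus each lowest piece of U):
  |U|=1: {9}:1
  |U|=2: {3,9}:1  {6,9}:1  {8,9}:1
  |U|=3: {2,3,9}:1  {3,6,9}:2  {3,8,9}:2  {5,6,9}:1  {6,8,9}:2  {7,8,9}:1
  |U|=4: {2,3,6,9}:3  {2,3,8,9}:3  {3,5,6,9}:3  {3,6,8,9}:6  {3,7,8,9}:3  {4,7,8,9}:1  {5,6,8,9}:3  {6,7,8,9}:3
  |U|=5: {2,3,5,6,9}:6  {2,3,6,8,9}:12  {2,3,7,8,9}:6  {3,4,7,8,9}:4  {3,5,6,8,9}:12  {3,6,7,8,9}:12  {4,6,7,8,9}:4  {5,6,7,8,9}:6
  |U|=6: {2,3,4,7,8,9}:10  {2,3,5,6,8,9}:30  {2,3,6,7,8,9}:30  {3,4,6,7,8,9}:20  {3,5,6,7,8,9}:30  {4,5,6,7,8,9}:10
  |U|=7: {2,3,4,6,7,8,9}:60  {2,3,5,6,7,8,9}:90  {3,4,5,6,7,8,9}:60
  |U|=8: {2,3,4,5,6,7,8,9}:210
  start at 0(x): 210

210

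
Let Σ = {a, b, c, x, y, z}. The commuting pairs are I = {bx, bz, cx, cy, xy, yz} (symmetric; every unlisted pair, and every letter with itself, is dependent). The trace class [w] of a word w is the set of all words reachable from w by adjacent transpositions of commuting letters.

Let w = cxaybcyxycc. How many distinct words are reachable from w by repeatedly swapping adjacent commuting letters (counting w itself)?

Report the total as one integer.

160

0(c) covers ∅
1(x) covers ∅
2(a) covers 0:c, 1:x
3(y) covers 2:a
4(b) covers 3:y
5(c) covers 4:b
6(y) covers 4:b
7(x) covers 2:a
8(y) covers 6:y
9(c) covers 5:c
10(c) covers 9:c
floor of heap: 0:c, 1:x
completions by unplaced set U, small U first (add the entries for U minus each lowest piece of U):
  |U|=1: {7}:1  {8}:1  {10}:1
  |U|=2: {6,8}:1  {7,8}:2  {7,10}:2  {8,10}:2  {9,10}:1
  |U|=3: {5,9,10}:1  {6,7,8}:3  {6,8,10}:3  {7,8,10}:6  {7,9,10}:3  {8,9,10}:3
  |U|=4: {5,7,9,10}:4  {5,8,9,10}:4  {6,7,8,10}:12  {6,8,9,10}:6  {7,8,9,10}:12
  |U|=5: {5,6,8,9,10}:10  {5,7,8,9,10}:20  {6,7,8,9,10}:30
  |U|=6: {4,5,6,8,9,10}:10  {5,6,7,8,9,10}:60
  |U|=7: {3,4,5,6,8,9,10}:10  {4,5,6,7,8,9,10}:70
  |U|=8: {3,4,5,6,7,8,9,10}:80
  |U|=9: {2,3,4,5,6,7,8,9,10}:80
  start at 0(c): 80
  start at 1(x): 80
sum over floor = 160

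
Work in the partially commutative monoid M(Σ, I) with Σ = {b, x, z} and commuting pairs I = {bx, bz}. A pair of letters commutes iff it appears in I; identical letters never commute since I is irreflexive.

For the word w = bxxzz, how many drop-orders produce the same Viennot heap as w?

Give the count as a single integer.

drop 0:b onto floor
drop 1:x onto floor
drop 2:x onto {1:x}
drop 3:z onto {2:x}
drop 4:z onto {3:z}
ground layer = {0:b, 1:x}
drop-orders for the pieces not yet dropped (sum over which currently-grounded one goes next):
  1 to go: {0} 1  {4} 1
  2 to go: {0,4} 2  {3,4} 1
  3 to go: {0,3,4} 3  {2,3,4} 1
  if 0:b drops first: 1 orders
  if 1:x drops first: 4 orders
heap linearizations: 5

5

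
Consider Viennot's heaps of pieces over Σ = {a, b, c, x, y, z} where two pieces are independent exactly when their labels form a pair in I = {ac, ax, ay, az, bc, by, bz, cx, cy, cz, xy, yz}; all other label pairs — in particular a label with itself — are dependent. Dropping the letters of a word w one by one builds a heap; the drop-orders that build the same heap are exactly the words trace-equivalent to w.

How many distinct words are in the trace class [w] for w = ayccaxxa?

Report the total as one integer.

1680

piece 0:a — minimal
piece 1:y — minimal
piece 2:c — minimal
piece 3:c rests on {2:c}
piece 4:a rests on {0:a}
piece 5:x — minimal
piece 6:x rests on {5:x}
piece 7:a rests on {4:a}
minimal pieces: {0:a, 1:y, 2:c, 5:x}
ways to finish when only these pieces remain (= sum over removing one remaining piece with nothing left below it):
  1 left: {1}→1  {3}→1  {6}→1  {7}→1
  2 left: {1,3}→2  {1,6}→2  {1,7}→2  {2,3}→1  {3,6}→2  {3,7}→2  {4,7}→1  {5,6}→1  {6,7}→2
  3 left: {0,4,7}→1  {1,2,3}→3  {1,3,6}→6  {1,3,7}→6  {1,4,7}→3  {1,5,6}→3  {1,6,7}→6  {2,3,6}→3  {2,3,7}→3  {3,4,7}→3  {3,5,6}→3  {3,6,7}→6  {4,6,7}→3  {5,6,7}→3
  4 left: {0,1,4,7}→4  {0,3,4,7}→4  {0,4,6,7}→4  {1,2,3,6}→12  {1,2,3,7}→12  {1,3,4,7}→12  {1,3,5,6}→12  {1,3,6,7}→24  {1,4,6,7}→12  {1,5,6,7}→12  {2,3,4,7}→6  {2,3,5,6}→6  {2,3,6,7}→12  {3,4,6,7}→12  {3,5,6,7}→12  {4,5,6,7}→6
  5 left: {0,1,3,4,7}→20  {0,1,4,6,7}→20  {0,2,3,4,7}→10  {0,3,4,6,7}→20  {0,4,5,6,7}→10  {1,2,3,4,7}→30  {1,2,3,5,6}→30  {1,2,3,6,7}→60  {1,3,4,6,7}→60  {1,3,5,6,7}→60  {1,4,5,6,7}→30  {2,3,4,6,7}→30  {2,3,5,6,7}→30  {3,4,5,6,7}→30
  6 left: {0,1,2,3,4,7}→60  {0,1,3,4,6,7}→120  {0,1,4,5,6,7}→60  {0,2,3,4,6,7}→60  {0,3,4,5,6,7}→60  {1,2,3,4,6,7}→180  {1,2,3,5,6,7}→180  {1,3,4,5,6,7}→180  {2,3,4,5,6,7}→90
  placing 0:a first → 630 extensions
  placing 1:y first → 210 extensions
  placing 2:c first → 420 extensions
  placing 5:x first → 420 extensions
total linear extensions = 1680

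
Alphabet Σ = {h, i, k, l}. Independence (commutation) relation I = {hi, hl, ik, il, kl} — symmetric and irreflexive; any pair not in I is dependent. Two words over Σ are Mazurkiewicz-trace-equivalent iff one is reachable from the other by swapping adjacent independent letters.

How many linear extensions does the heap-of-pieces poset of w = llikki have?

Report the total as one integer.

90

#0=l has no predecessor
#1=l depends on [0:l]
#2=i has no predecessor
#3=k has no predecessor
#4=k depends on [3:k]
#5=i depends on [2:i]
sources: [0:l, 2:i, 3:k]
N(rest) = Σ N(rest − s) over sources s of rest; N(one piece) = 1:
  size 1 → [1]=1  [4]=1  [5]=1
  size 2 → [0,1]=1  [1,4]=2  [1,5]=2  [2,5]=1  [3,4]=1  [4,5]=2
  size 3 → [0,1,4]=3  [0,1,5]=3  [1,2,5]=3  [1,3,4]=3  [1,4,5]=6  [2,4,5]=3  [3,4,5]=3
  size 4 → [0,1,2,5]=6  [0,1,3,4]=6  [0,1,4,5]=12  [1,2,4,5]=12  [1,3,4,5]=12  [2,3,4,5]=6
  first=0(l) contributes 30
  first=2(i) contributes 30
  first=3(k) contributes 30
|[w]| = 90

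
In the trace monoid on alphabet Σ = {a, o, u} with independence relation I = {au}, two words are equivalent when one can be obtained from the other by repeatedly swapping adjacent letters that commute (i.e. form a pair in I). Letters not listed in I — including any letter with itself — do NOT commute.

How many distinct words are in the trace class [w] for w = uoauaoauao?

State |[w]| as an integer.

0(u) covers ∅
1(o) covers 0:u
2(a) covers 1:o
3(u) covers 1:o
4(a) covers 2:a
5(o) covers 3:u, 4:a
6(a) covers 5:o
7(u) covers 5:o
8(a) covers 6:a
9(o) covers 7:u, 8:a
floor of heap: 0:u
completions by unplaced set U, small U first (add the entries for U minus each lowest piece of U):
  |U|=1: {9}:1
  |U|=2: {7,9}:1  {8,9}:1
  |U|=3: {6,8,9}:1  {7,8,9}:2
  |U|=4: {6,7,8,9}:3
  |U|=5: {5,6,7,8,9}:3
  |U|=6: {3,5,6,7,8,9}:3  {4,5,6,7,8,9}:3
  |U|=7: {2,4,5,6,7,8,9}:3  {3,4,5,6,7,8,9}:6
  |U|=8: {2,3,4,5,6,7,8,9}:9
  start at 0(u): 9

9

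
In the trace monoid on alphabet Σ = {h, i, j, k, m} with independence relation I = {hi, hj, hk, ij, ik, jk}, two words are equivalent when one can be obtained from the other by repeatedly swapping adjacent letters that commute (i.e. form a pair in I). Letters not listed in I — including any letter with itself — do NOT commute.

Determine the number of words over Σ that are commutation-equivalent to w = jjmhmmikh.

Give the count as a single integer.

piece 0:j — minimal
piece 1:j rests on {0:j}
piece 2:m rests on {1:j}
piece 3:h rests on {2:m}
piece 4:m rests on {3:h}
piece 5:m rests on {4:m}
piece 6:i rests on {5:m}
piece 7:k rests on {5:m}
piece 8:h rests on {5:m}
minimal pieces: {0:j}
ways to finish when only these pieces remain (= sum over removing one remaining piece with nothing left below it):
  1 left: {6}→1  {7}→1  {8}→1
  2 left: {6,7}→2  {6,8}→2  {7,8}→2
  3 left: {6,7,8}→6
  4 left: {5,6,7,8}→6
  5 left: {4,5,6,7,8}→6
  6 left: {3,4,5,6,7,8}→6
  7 left: {2,3,4,5,6,7,8}→6
  placing 0:j first → 6 extensions

6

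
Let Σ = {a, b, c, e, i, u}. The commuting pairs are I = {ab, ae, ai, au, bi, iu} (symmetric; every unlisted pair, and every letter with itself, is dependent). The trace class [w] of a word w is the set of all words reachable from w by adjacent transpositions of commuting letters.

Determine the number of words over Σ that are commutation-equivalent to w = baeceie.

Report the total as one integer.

drop 0:b onto floor
drop 1:a onto floor
drop 2:e onto {0:b}
drop 3:c onto {1:a, 2:e}
drop 4:e onto {3:c}
drop 5:i onto {4:e}
drop 6:e onto {5:i}
ground layer = {0:b, 1:a}
drop-orders for the pieces not yet dropped (sum over which currently-grounded one goes next):
  1 to go: {6} 1
  2 to go: {5,6} 1
  3 to go: {4,5,6} 1
  4 to go: {3,4,5,6} 1
  5 to go: {1,3,4,5,6} 1  {2,3,4,5,6} 1
  if 0:b drops first: 2 orders
  if 1:a drops first: 1 orders
heap linearizations: 3

3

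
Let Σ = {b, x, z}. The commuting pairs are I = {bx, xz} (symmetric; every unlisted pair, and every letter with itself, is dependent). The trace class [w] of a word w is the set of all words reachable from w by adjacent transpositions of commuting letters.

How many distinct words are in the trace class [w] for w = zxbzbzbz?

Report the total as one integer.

0(z) covers ∅
1(x) covers ∅
2(b) covers 0:z
3(z) covers 2:b
4(b) covers 3:z
5(z) covers 4:b
6(b) covers 5:z
7(z) covers 6:b
floor of heap: 0:z, 1:x
completions by unplaced set U, small U first (add the entries for U minus each lowest piece of U):
  |U|=1: {1}:1  {7}:1
  |U|=2: {1,7}:2  {6,7}:1
  |U|=3: {1,6,7}:3  {5,6,7}:1
  |U|=4: {1,5,6,7}:4  {4,5,6,7}:1
  |U|=5: {1,4,5,6,7}:5  {3,4,5,6,7}:1
  |U|=6: {1,3,4,5,6,7}:6  {2,3,4,5,6,7}:1
  start at 0(z): 7
  start at 1(x): 1
sum over floor = 8

8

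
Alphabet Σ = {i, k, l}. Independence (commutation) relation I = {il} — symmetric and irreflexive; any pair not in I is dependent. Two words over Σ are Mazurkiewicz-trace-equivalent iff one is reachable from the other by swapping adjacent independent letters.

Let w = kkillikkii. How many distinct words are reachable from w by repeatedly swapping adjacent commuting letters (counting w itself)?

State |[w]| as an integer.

6

0(k) covers ∅
1(k) covers 0:k
2(i) covers 1:k
3(l) covers 1:k
4(l) covers 3:l
5(i) covers 2:i
6(k) covers 4:l, 5:i
7(k) covers 6:k
8(i) covers 7:k
9(i) covers 8:i
floor of heap: 0:k
completions by unplaced set U, small U first (add the entries for U minus each lowest piece of U):
  |U|=1: {9}:1
  |U|=2: {8,9}:1
  |U|=3: {7,8,9}:1
  |U|=4: {6,7,8,9}:1
  |U|=5: {4,6,7,8,9}:1  {5,6,7,8,9}:1
  |U|=6: {2,5,6,7,8,9}:1  {3,4,6,7,8,9}:1  {4,5,6,7,8,9}:2
  |U|=7: {2,4,5,6,7,8,9}:3  {3,4,5,6,7,8,9}:3
  |U|=8: {2,3,4,5,6,7,8,9}:6
  start at 0(k): 6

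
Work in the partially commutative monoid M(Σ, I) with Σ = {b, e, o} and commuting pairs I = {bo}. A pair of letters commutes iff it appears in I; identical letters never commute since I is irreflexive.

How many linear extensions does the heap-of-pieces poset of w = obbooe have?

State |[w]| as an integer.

drop 0:o onto floor
drop 1:b onto floor
drop 2:b onto {1:b}
drop 3:o onto {0:o}
drop 4:o onto {3:o}
drop 5:e onto {2:b, 4:o}
ground layer = {0:o, 1:b}
drop-orders for the pieces not yet dropped (sum over which currently-grounded one goes next):
  1 to go: {5} 1
  2 to go: {2,5} 1  {4,5} 1
  3 to go: {1,2,5} 1  {2,4,5} 2  {3,4,5} 1
  4 to go: {0,3,4,5} 1  {1,2,4,5} 3  {2,3,4,5} 3
  if 0:o drops first: 6 orders
  if 1:b drops first: 4 orders
heap linearizations: 10

10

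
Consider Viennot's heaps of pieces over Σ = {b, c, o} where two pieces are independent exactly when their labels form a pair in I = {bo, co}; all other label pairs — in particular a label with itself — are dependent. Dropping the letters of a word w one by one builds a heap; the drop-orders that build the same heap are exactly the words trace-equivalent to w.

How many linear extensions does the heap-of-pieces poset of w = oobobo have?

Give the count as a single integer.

0(o) covers ∅
1(o) covers 0:o
2(b) covers ∅
3(o) covers 1:o
4(b) covers 2:b
5(o) covers 3:o
floor of heap: 0:o, 2:b
completions by unplaced set U, small U first (add the entries for U minus each lowest piece of U):
  |U|=1: {4}:1  {5}:1
  |U|=2: {2,4}:1  {3,5}:1  {4,5}:2
  |U|=3: {1,3,5}:1  {2,4,5}:3  {3,4,5}:3
  |U|=4: {0,1,3,5}:1  {1,3,4,5}:4  {2,3,4,5}:6
  start at 0(o): 10
  start at 2(b): 5
sum over floor = 15

15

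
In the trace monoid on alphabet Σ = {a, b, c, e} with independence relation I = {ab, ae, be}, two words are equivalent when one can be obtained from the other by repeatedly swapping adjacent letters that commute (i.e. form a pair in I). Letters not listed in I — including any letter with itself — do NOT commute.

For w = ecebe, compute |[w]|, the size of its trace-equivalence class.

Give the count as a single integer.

3

piece 0:e — minimal
piece 1:c rests on {0:e}
piece 2:e rests on {1:c}
piece 3:b rests on {1:c}
piece 4:e rests on {2:e}
minimal pieces: {0:e}
ways to finish when only these pieces remain (= sum over removing one remaining piece with nothing left below it):
  1 left: {3}→1  {4}→1
  2 left: {2,4}→1  {3,4}→2
  3 left: {2,3,4}→3
  placing 0:e first → 3 extensions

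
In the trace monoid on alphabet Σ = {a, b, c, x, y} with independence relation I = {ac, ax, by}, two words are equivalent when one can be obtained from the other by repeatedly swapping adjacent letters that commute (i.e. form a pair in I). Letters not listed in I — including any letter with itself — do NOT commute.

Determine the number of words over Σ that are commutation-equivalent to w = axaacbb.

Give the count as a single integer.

10

drop 0:a onto floor
drop 1:x onto floor
drop 2:a onto {0:a}
drop 3:a onto {2:a}
drop 4:c onto {1:x}
drop 5:b onto {3:a, 4:c}
drop 6:b onto {5:b}
ground layer = {0:a, 1:x}
drop-orders for the pieces not yet dropped (sum over which currently-grounded one goes next):
  1 to go: {6} 1
  2 to go: {5,6} 1
  3 to go: {3,5,6} 1  {4,5,6} 1
  4 to go: {1,4,5,6} 1  {2,3,5,6} 1  {3,4,5,6} 2
  5 to go: {0,2,3,5,6} 1  {1,3,4,5,6} 3  {2,3,4,5,6} 3
  if 0:a drops first: 6 orders
  if 1:x drops first: 4 orders
heap linearizations: 10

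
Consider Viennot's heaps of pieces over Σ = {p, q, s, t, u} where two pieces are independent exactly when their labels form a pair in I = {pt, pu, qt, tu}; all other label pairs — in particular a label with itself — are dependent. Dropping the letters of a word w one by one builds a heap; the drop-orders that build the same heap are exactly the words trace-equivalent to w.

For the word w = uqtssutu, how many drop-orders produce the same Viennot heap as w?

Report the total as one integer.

0(u) covers ∅
1(q) covers 0:u
2(t) covers ∅
3(s) covers 1:q, 2:t
4(s) covers 3:s
5(u) covers 4:s
6(t) covers 4:s
7(u) covers 5:u
floor of heap: 0:u, 2:t
completions by unplaced set U, small U first (add the entries for U minus each lowest piece of U):
  |U|=1: {6}:1  {7}:1
  |U|=2: {5,7}:1  {6,7}:2
  |U|=3: {5,6,7}:3
  |U|=4: {4,5,6,7}:3
  |U|=5: {3,4,5,6,7}:3
  |U|=6: {1,3,4,5,6,7}:3  {2,3,4,5,6,7}:3
  start at 0(u): 6
  start at 2(t): 3
sum over floor = 9

9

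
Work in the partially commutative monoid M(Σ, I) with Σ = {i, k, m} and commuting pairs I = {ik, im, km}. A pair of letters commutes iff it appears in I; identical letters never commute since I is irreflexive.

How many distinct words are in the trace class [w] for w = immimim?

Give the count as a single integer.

35

#0=i has no predecessor
#1=m has no predecessor
#2=m depends on [1:m]
#3=i depends on [0:i]
#4=m depends on [2:m]
#5=i depends on [3:i]
#6=m depends on [4:m]
sources: [0:i, 1:m]
N(rest) = Σ N(rest − s) over sources s of rest; N(one piece) = 1:
  size 1 → [5]=1  [6]=1
  size 2 → [3,5]=1  [4,6]=1  [5,6]=2
  size 3 → [0,3,5]=1  [2,4,6]=1  [3,5,6]=3  [4,5,6]=3
  size 4 → [0,3,5,6]=4  [1,2,4,6]=1  [2,4,5,6]=4  [3,4,5,6]=6
  size 5 → [0,3,4,5,6]=10  [1,2,4,5,6]=5  [2,3,4,5,6]=10
  first=0(i) contributes 15
  first=1(m) contributes 20
|[w]| = 35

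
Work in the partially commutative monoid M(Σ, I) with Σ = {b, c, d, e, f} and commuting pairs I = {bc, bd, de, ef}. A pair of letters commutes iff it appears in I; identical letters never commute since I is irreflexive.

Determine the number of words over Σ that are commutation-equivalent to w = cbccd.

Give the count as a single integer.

5

drop 0:c onto floor
drop 1:b onto floor
drop 2:c onto {0:c}
drop 3:c onto {2:c}
drop 4:d onto {3:c}
ground layer = {0:c, 1:b}
drop-orders for the pieces not yet dropped (sum over which currently-grounded one goes next):
  1 to go: {1} 1  {4} 1
  2 to go: {1,4} 2  {3,4} 1
  3 to go: {1,3,4} 3  {2,3,4} 1
  if 0:c drops first: 4 orders
  if 1:b drops first: 1 orders
heap linearizations: 5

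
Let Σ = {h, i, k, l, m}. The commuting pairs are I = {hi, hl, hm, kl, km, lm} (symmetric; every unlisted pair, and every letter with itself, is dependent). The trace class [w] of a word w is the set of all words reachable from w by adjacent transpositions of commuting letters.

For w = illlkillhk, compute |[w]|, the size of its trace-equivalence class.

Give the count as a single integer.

54

piece 0:i — minimal
piece 1:l rests on {0:i}
piece 2:l rests on {1:l}
piece 3:l rests on {2:l}
piece 4:k rests on {0:i}
piece 5:i rests on {3:l, 4:k}
piece 6:l rests on {5:i}
piece 7:l rests on {6:l}
piece 8:h rests on {4:k}
piece 9:k rests on {5:i, 8:h}
minimal pieces: {0:i}
ways to finish when only these pieces remain (= sum over removing one remaining piece with nothing left below it):
  1 left: {7}→1  {9}→1
  2 left: {6,7}→1  {7,9}→2  {8,9}→1
  3 left: {6,7,9}→3  {7,8,9}→3
  4 left: {5,6,7,9}→3  {6,7,8,9}→6
  5 left: {3,5,6,7,9}→3  {5,6,7,8,9}→9
  6 left: {2,3,5,6,7,9}→3  {3,5,6,7,8,9}→12  {4,5,6,7,8,9}→9
  7 left: {1,2,3,5,6,7,9}→3  {2,3,5,6,7,8,9}→15  {3,4,5,6,7,8,9}→21
  8 left: {1,2,3,5,6,7,8,9}→18  {2,3,4,5,6,7,8,9}→36
  placing 0:i first → 54 extensions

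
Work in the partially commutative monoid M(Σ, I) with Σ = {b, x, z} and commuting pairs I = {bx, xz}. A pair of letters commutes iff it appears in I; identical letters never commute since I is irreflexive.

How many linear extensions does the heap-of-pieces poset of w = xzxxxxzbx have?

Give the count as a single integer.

piece 0:x — minimal
piece 1:z — minimal
piece 2:x rests on {0:x}
piece 3:x rests on {2:x}
piece 4:x rests on {3:x}
piece 5:x rests on {4:x}
piece 6:z rests on {1:z}
piece 7:b rests on {6:z}
piece 8:x rests on {5:x}
minimal pieces: {0:x, 1:z}
ways to finish when only these pieces remain (= sum over removing one remaining piece with nothing left below it):
  1 left: {7}→1  {8}→1
  2 left: {5,8}→1  {6,7}→1  {7,8}→2
  3 left: {1,6,7}→1  {4,5,8}→1  {5,7,8}→3  {6,7,8}→3
  4 left: {1,6,7,8}→4  {3,4,5,8}→1  {4,5,7,8}→4  {5,6,7,8}→6
  5 left: {1,5,6,7,8}→10  {2,3,4,5,8}→1  {3,4,5,7,8}→5  {4,5,6,7,8}→10
  6 left: {0,2,3,4,5,8}→1  {1,4,5,6,7,8}→20  {2,3,4,5,7,8}→6  {3,4,5,6,7,8}→15
  7 left: {0,2,3,4,5,7,8}→7  {1,3,4,5,6,7,8}→35  {2,3,4,5,6,7,8}→21
  placing 0:x first → 56 extensions
  placing 1:z first → 28 extensions
total linear extensions = 84

84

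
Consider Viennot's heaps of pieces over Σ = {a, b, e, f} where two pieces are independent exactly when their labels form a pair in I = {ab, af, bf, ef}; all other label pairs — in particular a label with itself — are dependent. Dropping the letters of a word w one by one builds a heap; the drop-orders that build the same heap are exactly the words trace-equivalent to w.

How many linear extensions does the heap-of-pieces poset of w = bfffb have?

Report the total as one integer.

10

0(b) covers ∅
1(f) covers ∅
2(f) covers 1:f
3(f) covers 2:f
4(b) covers 0:b
floor of heap: 0:b, 1:f
completions by unplaced set U, small U first (add the entries for U minus each lowest piece of U):
  |U|=1: {3}:1  {4}:1
  |U|=2: {0,4}:1  {2,3}:1  {3,4}:2
  |U|=3: {0,3,4}:3  {1,2,3}:1  {2,3,4}:3
  start at 0(b): 4
  start at 1(f): 6
sum over floor = 10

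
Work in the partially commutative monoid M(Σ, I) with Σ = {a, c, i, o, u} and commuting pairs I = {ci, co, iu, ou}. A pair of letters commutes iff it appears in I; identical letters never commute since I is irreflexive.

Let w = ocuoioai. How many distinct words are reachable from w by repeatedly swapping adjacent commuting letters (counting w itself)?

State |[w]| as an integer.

15

piece 0:o — minimal
piece 1:c — minimal
piece 2:u rests on {1:c}
piece 3:o rests on {0:o}
piece 4:i rests on {3:o}
piece 5:o rests on {4:i}
piece 6:a rests on {2:u, 5:o}
piece 7:i rests on {6:a}
minimal pieces: {0:o, 1:c}
ways to finish when only these pieces remain (= sum over removing one remaining piece with nothing left below it):
  1 left: {7}→1
  2 left: {6,7}→1
  3 left: {2,6,7}→1  {5,6,7}→1
  4 left: {1,2,6,7}→1  {2,5,6,7}→2  {4,5,6,7}→1
  5 left: {1,2,5,6,7}→3  {2,4,5,6,7}→3  {3,4,5,6,7}→1
  6 left: {0,3,4,5,6,7}→1  {1,2,4,5,6,7}→6  {2,3,4,5,6,7}→4
  placing 0:o first → 10 extensions
  placing 1:c first → 5 extensions
total linear extensions = 15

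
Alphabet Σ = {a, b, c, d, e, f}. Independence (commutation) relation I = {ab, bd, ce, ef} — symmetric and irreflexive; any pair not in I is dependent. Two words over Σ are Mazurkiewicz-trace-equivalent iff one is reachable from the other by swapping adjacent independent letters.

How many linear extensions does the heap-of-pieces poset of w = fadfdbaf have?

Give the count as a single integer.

0(f) covers ∅
1(a) covers 0:f
2(d) covers 1:a
3(f) covers 2:d
4(d) covers 3:f
5(b) covers 3:f
6(a) covers 4:d
7(f) covers 5:b, 6:a
floor of heap: 0:f
completions by unplaced set U, small U first (add the entries for U minus each lowest piece of U):
  |U|=1: {7}:1
  |U|=2: {5,7}:1  {6,7}:1
  |U|=3: {4,6,7}:1  {5,6,7}:2
  |U|=4: {4,5,6,7}:3
  |U|=5: {3,4,5,6,7}:3
  |U|=6: {2,3,4,5,6,7}:3
  start at 0(f): 3

3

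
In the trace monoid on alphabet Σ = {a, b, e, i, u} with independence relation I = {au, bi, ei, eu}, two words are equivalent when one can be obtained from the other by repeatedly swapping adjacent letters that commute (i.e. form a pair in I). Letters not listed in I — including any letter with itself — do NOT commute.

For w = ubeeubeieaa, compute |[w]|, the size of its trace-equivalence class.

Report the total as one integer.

piece 0:u — minimal
piece 1:b rests on {0:u}
piece 2:e rests on {1:b}
piece 3:e rests on {2:e}
piece 4:u rests on {1:b}
piece 5:b rests on {3:e, 4:u}
piece 6:e rests on {5:b}
piece 7:i rests on {4:u}
piece 8:e rests on {6:e}
piece 9:a rests on {7:i, 8:e}
piece 10:a rests on {9:a}
minimal pieces: {0:u}
ways to finish when only these pieces remain (= sum over removing one remaining piece with nothing left below it):
  1 left: {10}→1
  2 left: {9,10}→1
  3 left: {7,9,10}→1  {8,9,10}→1
  4 left: {6,8,9,10}→1  {7,8,9,10}→2
  5 left: {5,6,8,9,10}→1  {6,7,8,9,10}→3
  6 left: {3,5,6,8,9,10}→1  {5,6,7,8,9,10}→4
  7 left: {2,3,5,6,8,9,10}→1  {3,5,6,7,8,9,10}→5  {4,5,6,7,8,9,10}→4
  8 left: {2,3,5,6,7,8,9,10}→6  {3,4,5,6,7,8,9,10}→9
  9 left: {2,3,4,5,6,7,8,9,10}→15
  placing 0:u first → 15 extensions

15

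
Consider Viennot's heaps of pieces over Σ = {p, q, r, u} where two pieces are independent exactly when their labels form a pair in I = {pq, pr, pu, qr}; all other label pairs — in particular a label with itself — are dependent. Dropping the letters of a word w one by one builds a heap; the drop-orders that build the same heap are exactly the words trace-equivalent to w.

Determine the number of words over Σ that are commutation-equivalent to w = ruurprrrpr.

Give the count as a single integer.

45

#0=r has no predecessor
#1=u depends on [0:r]
#2=u depends on [1:u]
#3=r depends on [2:u]
#4=p has no predecessor
#5=r depends on [3:r]
#6=r depends on [5:r]
#7=r depends on [6:r]
#8=p depends on [4:p]
#9=r depends on [7:r]
sources: [0:r, 4:p]
N(rest) = Σ N(rest − s) over sources s of rest; N(one piece) = 1:
  size 1 → [8]=1  [9]=1
  size 2 → [4,8]=1  [7,9]=1  [8,9]=2
  size 3 → [4,8,9]=3  [6,7,9]=1  [7,8,9]=3
  size 4 → [4,7,8,9]=6  [5,6,7,9]=1  [6,7,8,9]=4
  size 5 → [3,5,6,7,9]=1  [4,6,7,8,9]=10  [5,6,7,8,9]=5
  size 6 → [2,3,5,6,7,9]=1  [3,5,6,7,8,9]=6  [4,5,6,7,8,9]=15
  size 7 → [1,2,3,5,6,7,9]=1  [2,3,5,6,7,8,9]=7  [3,4,5,6,7,8,9]=21
  size 8 → [0,1,2,3,5,6,7,9]=1  [1,2,3,5,6,7,8,9]=8  [2,3,4,5,6,7,8,9]=28
  first=0(r) contributes 36
  first=4(p) contributes 9
|[w]| = 45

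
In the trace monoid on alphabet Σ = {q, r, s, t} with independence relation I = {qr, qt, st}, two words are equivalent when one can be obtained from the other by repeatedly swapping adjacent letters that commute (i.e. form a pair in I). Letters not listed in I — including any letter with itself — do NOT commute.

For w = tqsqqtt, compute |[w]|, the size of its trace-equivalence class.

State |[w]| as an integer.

35

piece 0:t — minimal
piece 1:q — minimal
piece 2:s rests on {1:q}
piece 3:q rests on {2:s}
piece 4:q rests on {3:q}
piece 5:t rests on {0:t}
piece 6:t rests on {5:t}
minimal pieces: {0:t, 1:q}
ways to finish when only these pieces remain (= sum over removing one remaining piece with nothing left below it):
  1 left: {4}→1  {6}→1
  2 left: {3,4}→1  {4,6}→2  {5,6}→1
  3 left: {0,5,6}→1  {2,3,4}→1  {3,4,6}→3  {4,5,6}→3
  4 left: {0,4,5,6}→4  {1,2,3,4}→1  {2,3,4,6}→4  {3,4,5,6}→6
  5 left: {0,3,4,5,6}→10  {1,2,3,4,6}→5  {2,3,4,5,6}→10
  placing 0:t first → 15 extensions
  placing 1:q first → 20 extensions
total linear extensions = 35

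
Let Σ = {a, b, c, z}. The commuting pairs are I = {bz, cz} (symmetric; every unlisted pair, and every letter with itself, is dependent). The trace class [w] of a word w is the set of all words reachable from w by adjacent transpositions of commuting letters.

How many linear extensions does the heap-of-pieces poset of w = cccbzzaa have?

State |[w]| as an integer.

15

#0=c has no predecessor
#1=c depends on [0:c]
#2=c depends on [1:c]
#3=b depends on [2:c]
#4=z has no predecessor
#5=z depends on [4:z]
#6=a depends on [3:b, 5:z]
#7=a depends on [6:a]
sources: [0:c, 4:z]
N(rest) = Σ N(rest − s) over sources s of rest; N(one piece) = 1:
  size 1 → [7]=1
  size 2 → [6,7]=1
  size 3 → [3,6,7]=1  [5,6,7]=1
  size 4 → [2,3,6,7]=1  [3,5,6,7]=2  [4,5,6,7]=1
  size 5 → [1,2,3,6,7]=1  [2,3,5,6,7]=3  [3,4,5,6,7]=3
  size 6 → [0,1,2,3,6,7]=1  [1,2,3,5,6,7]=4  [2,3,4,5,6,7]=6
  first=0(c) contributes 10
  first=4(z) contributes 5
|[w]| = 15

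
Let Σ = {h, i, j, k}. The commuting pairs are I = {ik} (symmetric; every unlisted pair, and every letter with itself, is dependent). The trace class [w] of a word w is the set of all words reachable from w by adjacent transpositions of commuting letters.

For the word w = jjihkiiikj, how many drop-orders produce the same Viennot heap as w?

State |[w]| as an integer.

10

drop 0:j onto floor
drop 1:j onto {0:j}
drop 2:i onto {1:j}
drop 3:h onto {2:i}
drop 4:k onto {3:h}
drop 5:i onto {3:h}
drop 6:i onto {5:i}
drop 7:i onto {6:i}
drop 8:k onto {4:k}
drop 9:j onto {7:i, 8:k}
ground layer = {0:j}
drop-orders for the pieces not yet dropped (sum over which currently-grounded one goes next):
  1 to go: {9} 1
  2 to go: {7,9} 1  {8,9} 1
  3 to go: {4,8,9} 1  {6,7,9} 1  {7,8,9} 2
  4 to go: {4,7,8,9} 3  {5,6,7,9} 1  {6,7,8,9} 3
  5 to go: {4,6,7,8,9} 6  {5,6,7,8,9} 4
  6 to go: {4,5,6,7,8,9} 10
  7 to go: {3,4,5,6,7,8,9} 10
  8 to go: {2,3,4,5,6,7,8,9} 10
  if 0:j drops first: 10 orders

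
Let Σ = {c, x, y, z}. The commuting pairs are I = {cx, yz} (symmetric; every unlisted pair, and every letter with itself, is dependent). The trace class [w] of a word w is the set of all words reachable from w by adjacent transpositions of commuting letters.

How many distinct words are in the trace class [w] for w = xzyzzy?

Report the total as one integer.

0(x) covers ∅
1(z) covers 0:x
2(y) covers 0:x
3(z) covers 1:z
4(z) covers 3:z
5(y) covers 2:y
floor of heap: 0:x
completions by unplaced set U, small U first (add the entries for U minus each lowest piece of U):
  |U|=1: {4}:1  {5}:1
  |U|=2: {2,5}:1  {3,4}:1  {4,5}:2
  |U|=3: {1,3,4}:1  {2,4,5}:3  {3,4,5}:3
  |U|=4: {1,3,4,5}:4  {2,3,4,5}:6
  start at 0(x): 10

10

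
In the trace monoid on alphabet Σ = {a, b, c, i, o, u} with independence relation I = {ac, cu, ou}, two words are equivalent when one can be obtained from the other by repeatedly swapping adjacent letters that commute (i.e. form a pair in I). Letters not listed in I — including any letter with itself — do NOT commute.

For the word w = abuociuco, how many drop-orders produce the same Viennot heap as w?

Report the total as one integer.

0(a) covers ∅
1(b) covers 0:a
2(u) covers 1:b
3(o) covers 1:b
4(c) covers 3:o
5(i) covers 2:u, 4:c
6(u) covers 5:i
7(c) covers 5:i
8(o) covers 7:c
floor of heap: 0:a
completions by unplaced set U, small U first (add the entries for U minus each lowest piece of U):
  |U|=1: {6}:1  {8}:1
  |U|=2: {6,8}:2  {7,8}:1
  |U|=3: {6,7,8}:3
  |U|=4: {5,6,7,8}:3
  |U|=5: {2,5,6,7,8}:3  {4,5,6,7,8}:3
  |U|=6: {2,4,5,6,7,8}:6  {3,4,5,6,7,8}:3
  |U|=7: {2,3,4,5,6,7,8}:9
  start at 0(a): 9

9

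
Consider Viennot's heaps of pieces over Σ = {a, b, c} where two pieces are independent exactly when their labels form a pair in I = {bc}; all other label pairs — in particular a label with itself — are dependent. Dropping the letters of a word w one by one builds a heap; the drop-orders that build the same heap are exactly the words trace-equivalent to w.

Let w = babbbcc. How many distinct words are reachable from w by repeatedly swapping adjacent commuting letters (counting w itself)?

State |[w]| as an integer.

drop 0:b onto floor
drop 1:a onto {0:b}
drop 2:b onto {1:a}
drop 3:b onto {2:b}
drop 4:b onto {3:b}
drop 5:c onto {1:a}
drop 6:c onto {5:c}
ground layer = {0:b}
drop-orders for the pieces not yet dropped (sum over which currently-grounded one goes next):
  1 to go: {4} 1  {6} 1
  2 to go: {3,4} 1  {4,6} 2  {5,6} 1
  3 to go: {2,3,4} 1  {3,4,6} 3  {4,5,6} 3
  4 to go: {2,3,4,6} 4  {3,4,5,6} 6
  5 to go: {2,3,4,5,6} 10
  if 0:b drops first: 10 orders

10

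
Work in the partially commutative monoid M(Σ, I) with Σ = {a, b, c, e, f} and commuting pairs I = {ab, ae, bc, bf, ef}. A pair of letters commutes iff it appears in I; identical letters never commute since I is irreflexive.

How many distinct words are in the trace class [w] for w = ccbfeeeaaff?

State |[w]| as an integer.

238

#0=c has no predecessor
#1=c depends on [0:c]
#2=b has no predecessor
#3=f depends on [1:c]
#4=e depends on [1:c, 2:b]
#5=e depends on [4:e]
#6=e depends on [5:e]
#7=a depends on [3:f]
#8=a depends on [7:a]
#9=f depends on [8:a]
#10=f depends on [9:f]
sources: [0:c, 2:b]
N(rest) = Σ N(rest − s) over sources s of rest; N(one piece) = 1:
  size 1 → [6]=1  [10]=1
  size 2 → [5,6]=1  [6,10]=2  [9,10]=1
  size 3 → [4,5,6]=1  [5,6,10]=3  [6,9,10]=3  [8,9,10]=1
  size 4 → [2,4,5,6]=1  [4,5,6,10]=4  [5,6,9,10]=6  [6,8,9,10]=4  [7,8,9,10]=1
  size 5 → [2,4,5,6,10]=5  [3,7,8,9,10]=1  [4,5,6,9,10]=10  [5,6,8,9,10]=10  [6,7,8,9,10]=5
  size 6 → [2,4,5,6,9,10]=15  [3,6,7,8,9,10]=6  [4,5,6,8,9,10]=20  [5,6,7,8,9,10]=15
  size 7 → [2,4,5,6,8,9,10]=35  [3,5,6,7,8,9,10]=21  [4,5,6,7,8,9,10]=35
  size 8 → [2,4,5,6,7,8,9,10]=70  [3,4,5,6,7,8,9,10]=56
  size 9 → [1,3,4,5,6,7,8,9,10]=56  [2,3,4,5,6,7,8,9,10]=126
  first=0(c) contributes 182
  first=2(b) contributes 56
|[w]| = 238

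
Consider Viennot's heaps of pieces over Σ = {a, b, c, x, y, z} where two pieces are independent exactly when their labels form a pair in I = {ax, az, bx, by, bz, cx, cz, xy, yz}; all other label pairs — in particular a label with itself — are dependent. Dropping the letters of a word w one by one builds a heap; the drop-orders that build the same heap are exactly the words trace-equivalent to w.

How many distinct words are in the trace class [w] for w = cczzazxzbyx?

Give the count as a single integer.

924

drop 0:c onto floor
drop 1:c onto {0:c}
drop 2:z onto floor
drop 3:z onto {2:z}
drop 4:a onto {1:c}
drop 5:z onto {3:z}
drop 6:x onto {5:z}
drop 7:z onto {6:x}
drop 8:b onto {4:a}
drop 9:y onto {4:a}
drop 10:x onto {7:z}
ground layer = {0:c, 2:z}
drop-orders for the pieces not yet dropped (sum over which currently-grounded one goes next):
  1 to go: {8} 1  {9} 1  {10} 1
  2 to go: {7,10} 1  {8,9} 2  {8,10} 2  {9,10} 2
  3 to go: {4,8,9} 2  {6,7,10} 1  {7,8,10} 3  {7,9,10} 3  {8,9,10} 6
  4 to go: {1,4,8,9} 2  {4,8,9,10} 8  {5,6,7,10} 1  {6,7,8,10} 4  {6,7,9,10} 4  {7,8,9,10} 12
  5 to go: {0,1,4,8,9} 2  {1,4,8,9,10} 10  {3,5,6,7,10} 1  {4,7,8,9,10} 20  {5,6,7,8,10} 5  {5,6,7,9,10} 5  {6,7,8,9,10} 20
  6 to go: {0,1,4,8,9,10} 12  {1,4,7,8,9,10} 30  {2,3,5,6,7,10} 1  {3,5,6,7,8,10} 6  {3,5,6,7,9,10} 6  {4,6,7,8,9,10} 40  {5,6,7,8,9,10} 30
  7 to go: {0,1,4,7,8,9,10} 42  {1,4,6,7,8,9,10} 70  {2,3,5,6,7,8,10} 7  {2,3,5,6,7,9,10} 7  {3,5,6,7,8,9,10} 42  {4,5,6,7,8,9,10} 70
  8 to go: {0,1,4,6,7,8,9,10} 112  {1,4,5,6,7,8,9,10} 140  {2,3,5,6,7,8,9,10} 56  {3,4,5,6,7,8,9,10} 112
  9 to go: {0,1,4,5,6,7,8,9,10} 252  {1,3,4,5,6,7,8,9,10} 252  {2,3,4,5,6,7,8,9,10} 168
  if 0:c drops first: 420 orders
  if 2:z drops first: 504 orders
heap linearizations: 924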